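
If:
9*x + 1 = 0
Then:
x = -1/9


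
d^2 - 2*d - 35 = (d - 7)*(d + 5)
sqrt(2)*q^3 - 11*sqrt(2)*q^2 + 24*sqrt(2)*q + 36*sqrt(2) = (q - 6)^2*(sqrt(2)*q + sqrt(2))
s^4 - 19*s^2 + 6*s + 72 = (s - 3)^2*(s + 2)*(s + 4)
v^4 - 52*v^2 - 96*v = v*(v - 8)*(v + 2)*(v + 6)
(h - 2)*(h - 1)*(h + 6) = h^3 + 3*h^2 - 16*h + 12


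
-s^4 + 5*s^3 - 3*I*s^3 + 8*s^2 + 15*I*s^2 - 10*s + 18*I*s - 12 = (s - 6)*(s + 2*I)*(-I*s + 1)*(-I*s - I)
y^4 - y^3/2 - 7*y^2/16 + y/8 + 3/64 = (y - 3/4)*(y - 1/2)*(y + 1/4)*(y + 1/2)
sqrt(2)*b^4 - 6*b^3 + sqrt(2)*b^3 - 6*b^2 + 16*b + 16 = (b - 2*sqrt(2))^2*(b + sqrt(2))*(sqrt(2)*b + sqrt(2))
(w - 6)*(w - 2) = w^2 - 8*w + 12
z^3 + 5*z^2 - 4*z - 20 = (z - 2)*(z + 2)*(z + 5)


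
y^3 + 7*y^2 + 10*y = y*(y + 2)*(y + 5)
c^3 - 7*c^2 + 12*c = c*(c - 4)*(c - 3)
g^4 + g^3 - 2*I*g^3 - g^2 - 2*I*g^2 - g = g*(g + 1)*(g - I)^2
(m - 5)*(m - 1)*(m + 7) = m^3 + m^2 - 37*m + 35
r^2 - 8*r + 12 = (r - 6)*(r - 2)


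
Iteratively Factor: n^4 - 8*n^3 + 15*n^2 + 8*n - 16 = (n - 1)*(n^3 - 7*n^2 + 8*n + 16) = (n - 4)*(n - 1)*(n^2 - 3*n - 4) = (n - 4)^2*(n - 1)*(n + 1)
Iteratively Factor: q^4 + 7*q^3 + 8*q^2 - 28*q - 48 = (q - 2)*(q^3 + 9*q^2 + 26*q + 24) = (q - 2)*(q + 3)*(q^2 + 6*q + 8) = (q - 2)*(q + 3)*(q + 4)*(q + 2)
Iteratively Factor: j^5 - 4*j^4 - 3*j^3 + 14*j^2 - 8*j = (j)*(j^4 - 4*j^3 - 3*j^2 + 14*j - 8) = j*(j + 2)*(j^3 - 6*j^2 + 9*j - 4) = j*(j - 1)*(j + 2)*(j^2 - 5*j + 4) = j*(j - 4)*(j - 1)*(j + 2)*(j - 1)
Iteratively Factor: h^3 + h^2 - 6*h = (h - 2)*(h^2 + 3*h) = (h - 2)*(h + 3)*(h)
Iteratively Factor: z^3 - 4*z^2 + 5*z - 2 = (z - 1)*(z^2 - 3*z + 2) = (z - 1)^2*(z - 2)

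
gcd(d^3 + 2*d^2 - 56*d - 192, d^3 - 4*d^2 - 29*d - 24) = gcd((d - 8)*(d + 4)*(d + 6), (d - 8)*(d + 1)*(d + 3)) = d - 8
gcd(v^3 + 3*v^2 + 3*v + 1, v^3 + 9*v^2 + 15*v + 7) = v^2 + 2*v + 1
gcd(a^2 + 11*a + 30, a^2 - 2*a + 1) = 1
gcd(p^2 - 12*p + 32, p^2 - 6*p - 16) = p - 8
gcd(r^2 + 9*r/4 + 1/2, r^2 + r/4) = r + 1/4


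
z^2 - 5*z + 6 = (z - 3)*(z - 2)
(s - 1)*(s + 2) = s^2 + s - 2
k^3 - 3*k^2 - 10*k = k*(k - 5)*(k + 2)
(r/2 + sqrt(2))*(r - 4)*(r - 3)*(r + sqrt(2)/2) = r^4/2 - 7*r^3/2 + 5*sqrt(2)*r^3/4 - 35*sqrt(2)*r^2/4 + 7*r^2 - 7*r + 15*sqrt(2)*r + 12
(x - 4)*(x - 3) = x^2 - 7*x + 12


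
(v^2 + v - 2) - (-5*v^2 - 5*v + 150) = 6*v^2 + 6*v - 152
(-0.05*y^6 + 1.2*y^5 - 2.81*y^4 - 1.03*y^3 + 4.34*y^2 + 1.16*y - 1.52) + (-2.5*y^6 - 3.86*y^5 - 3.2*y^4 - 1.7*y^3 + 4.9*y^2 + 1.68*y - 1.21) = -2.55*y^6 - 2.66*y^5 - 6.01*y^4 - 2.73*y^3 + 9.24*y^2 + 2.84*y - 2.73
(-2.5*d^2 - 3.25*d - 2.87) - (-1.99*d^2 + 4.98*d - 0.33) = -0.51*d^2 - 8.23*d - 2.54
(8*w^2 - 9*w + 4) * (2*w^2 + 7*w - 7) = 16*w^4 + 38*w^3 - 111*w^2 + 91*w - 28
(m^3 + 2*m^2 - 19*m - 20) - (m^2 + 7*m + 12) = m^3 + m^2 - 26*m - 32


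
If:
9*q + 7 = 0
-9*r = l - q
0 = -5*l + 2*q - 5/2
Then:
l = -73/90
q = -7/9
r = 1/270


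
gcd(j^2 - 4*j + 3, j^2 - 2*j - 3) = j - 3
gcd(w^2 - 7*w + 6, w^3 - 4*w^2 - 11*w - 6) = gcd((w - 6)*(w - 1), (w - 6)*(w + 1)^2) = w - 6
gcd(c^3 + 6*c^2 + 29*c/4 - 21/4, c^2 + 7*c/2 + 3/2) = c + 3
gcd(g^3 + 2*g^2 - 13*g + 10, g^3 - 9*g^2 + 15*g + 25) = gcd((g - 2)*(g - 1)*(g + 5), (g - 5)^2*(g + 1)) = 1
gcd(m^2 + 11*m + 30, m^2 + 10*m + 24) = m + 6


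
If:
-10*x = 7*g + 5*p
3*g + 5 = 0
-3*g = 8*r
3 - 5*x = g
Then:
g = -5/3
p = 7/15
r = 5/8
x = 14/15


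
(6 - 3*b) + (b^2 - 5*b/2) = b^2 - 11*b/2 + 6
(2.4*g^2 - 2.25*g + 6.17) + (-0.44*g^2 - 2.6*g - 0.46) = 1.96*g^2 - 4.85*g + 5.71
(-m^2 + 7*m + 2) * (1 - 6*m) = 6*m^3 - 43*m^2 - 5*m + 2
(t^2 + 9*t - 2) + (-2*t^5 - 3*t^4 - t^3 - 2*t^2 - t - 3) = -2*t^5 - 3*t^4 - t^3 - t^2 + 8*t - 5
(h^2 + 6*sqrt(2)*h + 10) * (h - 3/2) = h^3 - 3*h^2/2 + 6*sqrt(2)*h^2 - 9*sqrt(2)*h + 10*h - 15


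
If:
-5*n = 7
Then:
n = -7/5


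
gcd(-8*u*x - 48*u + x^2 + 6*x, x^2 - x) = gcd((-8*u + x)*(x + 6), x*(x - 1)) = 1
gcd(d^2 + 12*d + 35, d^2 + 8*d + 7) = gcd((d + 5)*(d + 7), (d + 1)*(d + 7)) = d + 7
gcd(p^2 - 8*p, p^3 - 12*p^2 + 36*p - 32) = p - 8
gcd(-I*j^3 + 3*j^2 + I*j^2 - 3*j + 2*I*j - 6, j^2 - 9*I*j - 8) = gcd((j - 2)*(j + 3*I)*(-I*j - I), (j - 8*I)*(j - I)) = 1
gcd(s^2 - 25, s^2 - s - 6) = 1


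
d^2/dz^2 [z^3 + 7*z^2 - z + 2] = 6*z + 14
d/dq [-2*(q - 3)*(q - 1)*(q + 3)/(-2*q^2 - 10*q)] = (q^4 + 10*q^3 + 4*q^2 - 18*q - 45)/(q^2*(q^2 + 10*q + 25))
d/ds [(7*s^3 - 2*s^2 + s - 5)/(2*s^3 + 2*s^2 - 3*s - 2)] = (18*s^4 - 46*s^3 - 8*s^2 + 28*s - 17)/(4*s^6 + 8*s^5 - 8*s^4 - 20*s^3 + s^2 + 12*s + 4)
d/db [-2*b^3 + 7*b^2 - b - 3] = -6*b^2 + 14*b - 1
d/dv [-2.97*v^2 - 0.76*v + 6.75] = -5.94*v - 0.76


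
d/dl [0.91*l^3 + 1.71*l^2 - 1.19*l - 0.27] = 2.73*l^2 + 3.42*l - 1.19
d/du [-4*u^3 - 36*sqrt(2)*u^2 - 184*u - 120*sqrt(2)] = -12*u^2 - 72*sqrt(2)*u - 184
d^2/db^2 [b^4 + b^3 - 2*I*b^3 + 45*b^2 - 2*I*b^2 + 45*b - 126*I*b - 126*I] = 12*b^2 + b*(6 - 12*I) + 90 - 4*I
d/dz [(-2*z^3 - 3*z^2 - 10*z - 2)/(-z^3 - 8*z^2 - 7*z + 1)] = (13*z^4 + 8*z^3 - 71*z^2 - 38*z - 24)/(z^6 + 16*z^5 + 78*z^4 + 110*z^3 + 33*z^2 - 14*z + 1)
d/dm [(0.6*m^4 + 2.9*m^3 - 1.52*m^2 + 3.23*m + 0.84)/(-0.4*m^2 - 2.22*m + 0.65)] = (-0.48*m^5 - 5.156*m^4 - 11.316*m^3 + 10.3214*m^2 - 1.304*m + 3.9643)/(0.16*m^4 + 1.776*m^3 + 4.4084*m^2 - 2.886*m + 0.4225)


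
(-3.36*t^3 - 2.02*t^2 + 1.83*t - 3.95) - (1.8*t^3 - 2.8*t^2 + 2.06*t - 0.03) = -5.16*t^3 + 0.78*t^2 - 0.23*t - 3.92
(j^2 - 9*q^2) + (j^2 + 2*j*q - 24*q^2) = 2*j^2 + 2*j*q - 33*q^2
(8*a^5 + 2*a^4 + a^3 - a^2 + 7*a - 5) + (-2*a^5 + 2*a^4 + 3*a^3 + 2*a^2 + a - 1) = 6*a^5 + 4*a^4 + 4*a^3 + a^2 + 8*a - 6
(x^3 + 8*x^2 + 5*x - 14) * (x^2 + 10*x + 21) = x^5 + 18*x^4 + 106*x^3 + 204*x^2 - 35*x - 294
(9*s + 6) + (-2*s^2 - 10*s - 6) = -2*s^2 - s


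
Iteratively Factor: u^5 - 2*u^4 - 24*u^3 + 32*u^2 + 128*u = (u - 4)*(u^4 + 2*u^3 - 16*u^2 - 32*u) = (u - 4)*(u + 2)*(u^3 - 16*u) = (u - 4)^2*(u + 2)*(u^2 + 4*u) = u*(u - 4)^2*(u + 2)*(u + 4)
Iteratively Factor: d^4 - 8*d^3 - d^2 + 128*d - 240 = (d - 3)*(d^3 - 5*d^2 - 16*d + 80) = (d - 4)*(d - 3)*(d^2 - d - 20) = (d - 5)*(d - 4)*(d - 3)*(d + 4)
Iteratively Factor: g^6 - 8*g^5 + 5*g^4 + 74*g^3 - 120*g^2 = (g)*(g^5 - 8*g^4 + 5*g^3 + 74*g^2 - 120*g) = g*(g - 4)*(g^4 - 4*g^3 - 11*g^2 + 30*g) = g*(g - 5)*(g - 4)*(g^3 + g^2 - 6*g) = g*(g - 5)*(g - 4)*(g + 3)*(g^2 - 2*g) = g*(g - 5)*(g - 4)*(g - 2)*(g + 3)*(g)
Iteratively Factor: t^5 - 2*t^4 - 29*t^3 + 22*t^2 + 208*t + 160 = (t - 4)*(t^4 + 2*t^3 - 21*t^2 - 62*t - 40) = (t - 4)*(t + 4)*(t^3 - 2*t^2 - 13*t - 10) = (t - 4)*(t + 1)*(t + 4)*(t^2 - 3*t - 10) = (t - 4)*(t + 1)*(t + 2)*(t + 4)*(t - 5)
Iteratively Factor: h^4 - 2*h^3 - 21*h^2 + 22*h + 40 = (h - 5)*(h^3 + 3*h^2 - 6*h - 8) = (h - 5)*(h + 4)*(h^2 - h - 2) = (h - 5)*(h - 2)*(h + 4)*(h + 1)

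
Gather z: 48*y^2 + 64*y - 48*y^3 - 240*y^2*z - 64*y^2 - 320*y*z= -48*y^3 - 16*y^2 + 64*y + z*(-240*y^2 - 320*y)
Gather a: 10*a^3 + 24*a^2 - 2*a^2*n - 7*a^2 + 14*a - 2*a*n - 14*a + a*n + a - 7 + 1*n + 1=10*a^3 + a^2*(17 - 2*n) + a*(1 - n) + n - 6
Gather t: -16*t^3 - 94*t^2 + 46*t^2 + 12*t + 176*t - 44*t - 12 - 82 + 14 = -16*t^3 - 48*t^2 + 144*t - 80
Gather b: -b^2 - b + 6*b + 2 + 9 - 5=-b^2 + 5*b + 6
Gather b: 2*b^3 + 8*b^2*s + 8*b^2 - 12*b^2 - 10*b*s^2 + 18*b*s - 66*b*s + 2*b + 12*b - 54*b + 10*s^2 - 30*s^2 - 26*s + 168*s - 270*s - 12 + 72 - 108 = 2*b^3 + b^2*(8*s - 4) + b*(-10*s^2 - 48*s - 40) - 20*s^2 - 128*s - 48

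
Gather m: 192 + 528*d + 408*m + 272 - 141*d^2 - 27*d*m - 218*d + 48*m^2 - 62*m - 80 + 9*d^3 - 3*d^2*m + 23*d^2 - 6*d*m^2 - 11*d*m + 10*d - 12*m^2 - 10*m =9*d^3 - 118*d^2 + 320*d + m^2*(36 - 6*d) + m*(-3*d^2 - 38*d + 336) + 384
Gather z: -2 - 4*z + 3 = 1 - 4*z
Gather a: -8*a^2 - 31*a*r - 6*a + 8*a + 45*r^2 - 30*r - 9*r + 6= -8*a^2 + a*(2 - 31*r) + 45*r^2 - 39*r + 6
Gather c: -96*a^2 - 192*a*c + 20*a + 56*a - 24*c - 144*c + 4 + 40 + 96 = -96*a^2 + 76*a + c*(-192*a - 168) + 140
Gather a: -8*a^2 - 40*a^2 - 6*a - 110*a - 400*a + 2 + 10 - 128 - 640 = -48*a^2 - 516*a - 756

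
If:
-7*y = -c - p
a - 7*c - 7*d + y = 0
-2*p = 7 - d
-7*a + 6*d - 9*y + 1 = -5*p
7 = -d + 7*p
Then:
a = 8277/575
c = -18466/1725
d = 63/5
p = 14/5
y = -1948/1725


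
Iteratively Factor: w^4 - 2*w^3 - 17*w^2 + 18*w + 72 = (w + 3)*(w^3 - 5*w^2 - 2*w + 24) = (w - 4)*(w + 3)*(w^2 - w - 6) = (w - 4)*(w - 3)*(w + 3)*(w + 2)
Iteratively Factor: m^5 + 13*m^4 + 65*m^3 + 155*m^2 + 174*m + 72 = (m + 4)*(m^4 + 9*m^3 + 29*m^2 + 39*m + 18) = (m + 1)*(m + 4)*(m^3 + 8*m^2 + 21*m + 18) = (m + 1)*(m + 3)*(m + 4)*(m^2 + 5*m + 6) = (m + 1)*(m + 3)^2*(m + 4)*(m + 2)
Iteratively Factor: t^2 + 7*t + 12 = (t + 3)*(t + 4)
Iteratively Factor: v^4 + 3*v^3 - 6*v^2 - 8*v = (v)*(v^3 + 3*v^2 - 6*v - 8) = v*(v + 1)*(v^2 + 2*v - 8) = v*(v + 1)*(v + 4)*(v - 2)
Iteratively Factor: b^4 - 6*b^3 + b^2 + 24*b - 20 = (b + 2)*(b^3 - 8*b^2 + 17*b - 10) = (b - 1)*(b + 2)*(b^2 - 7*b + 10) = (b - 5)*(b - 1)*(b + 2)*(b - 2)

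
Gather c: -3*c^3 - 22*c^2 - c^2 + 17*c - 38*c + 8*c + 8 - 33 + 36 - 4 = -3*c^3 - 23*c^2 - 13*c + 7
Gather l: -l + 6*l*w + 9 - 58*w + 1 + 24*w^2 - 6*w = l*(6*w - 1) + 24*w^2 - 64*w + 10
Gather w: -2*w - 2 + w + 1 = -w - 1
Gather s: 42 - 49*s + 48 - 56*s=90 - 105*s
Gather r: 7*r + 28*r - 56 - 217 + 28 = 35*r - 245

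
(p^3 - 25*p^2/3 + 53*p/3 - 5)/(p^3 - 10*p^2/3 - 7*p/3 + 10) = (3*p^2 - 16*p + 5)/(3*p^2 - p - 10)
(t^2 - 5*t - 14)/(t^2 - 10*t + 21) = (t + 2)/(t - 3)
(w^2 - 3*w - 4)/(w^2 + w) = (w - 4)/w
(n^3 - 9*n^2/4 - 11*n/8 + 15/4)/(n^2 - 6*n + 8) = (n^2 - n/4 - 15/8)/(n - 4)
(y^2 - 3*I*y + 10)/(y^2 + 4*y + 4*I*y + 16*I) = (y^2 - 3*I*y + 10)/(y^2 + 4*y*(1 + I) + 16*I)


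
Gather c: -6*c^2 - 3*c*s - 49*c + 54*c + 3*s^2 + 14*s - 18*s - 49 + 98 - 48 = -6*c^2 + c*(5 - 3*s) + 3*s^2 - 4*s + 1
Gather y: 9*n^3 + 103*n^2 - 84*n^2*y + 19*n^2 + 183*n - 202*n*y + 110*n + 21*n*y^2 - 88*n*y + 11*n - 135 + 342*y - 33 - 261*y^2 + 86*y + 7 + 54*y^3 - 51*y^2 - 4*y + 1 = 9*n^3 + 122*n^2 + 304*n + 54*y^3 + y^2*(21*n - 312) + y*(-84*n^2 - 290*n + 424) - 160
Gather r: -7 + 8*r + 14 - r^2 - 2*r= -r^2 + 6*r + 7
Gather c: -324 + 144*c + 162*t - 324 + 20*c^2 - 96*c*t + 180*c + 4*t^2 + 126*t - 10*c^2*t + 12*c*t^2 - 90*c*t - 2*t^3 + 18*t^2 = c^2*(20 - 10*t) + c*(12*t^2 - 186*t + 324) - 2*t^3 + 22*t^2 + 288*t - 648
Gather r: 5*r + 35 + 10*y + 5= 5*r + 10*y + 40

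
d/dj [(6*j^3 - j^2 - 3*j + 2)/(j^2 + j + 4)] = 2*(3*j^4 + 6*j^3 + 37*j^2 - 6*j - 7)/(j^4 + 2*j^3 + 9*j^2 + 8*j + 16)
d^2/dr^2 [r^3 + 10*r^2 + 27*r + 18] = 6*r + 20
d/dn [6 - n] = -1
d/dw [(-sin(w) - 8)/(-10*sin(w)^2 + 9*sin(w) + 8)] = (-10*sin(w)^2 - 160*sin(w) + 64)*cos(w)/(-10*sin(w)^2 + 9*sin(w) + 8)^2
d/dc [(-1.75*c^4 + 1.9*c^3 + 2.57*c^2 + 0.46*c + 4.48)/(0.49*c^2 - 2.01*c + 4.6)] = (-1.715*c^5 + 11.4835*c^4 - 39.838*c^3 + 20.8289*c^2 + 19.2536*c + 11.1208)/(0.2401*c^4 - 1.9698*c^3 + 8.5481*c^2 - 18.492*c + 21.16)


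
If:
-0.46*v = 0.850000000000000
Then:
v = -1.85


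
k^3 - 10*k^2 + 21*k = k*(k - 7)*(k - 3)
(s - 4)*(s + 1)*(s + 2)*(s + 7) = s^4 + 6*s^3 - 17*s^2 - 78*s - 56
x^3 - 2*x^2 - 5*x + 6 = (x - 3)*(x - 1)*(x + 2)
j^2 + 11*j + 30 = (j + 5)*(j + 6)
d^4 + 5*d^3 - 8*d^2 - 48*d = d*(d - 3)*(d + 4)^2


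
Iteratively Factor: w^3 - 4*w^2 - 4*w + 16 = (w - 2)*(w^2 - 2*w - 8) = (w - 2)*(w + 2)*(w - 4)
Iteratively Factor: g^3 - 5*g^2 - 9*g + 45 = (g - 3)*(g^2 - 2*g - 15) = (g - 3)*(g + 3)*(g - 5)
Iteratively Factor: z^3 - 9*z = (z + 3)*(z^2 - 3*z) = z*(z + 3)*(z - 3)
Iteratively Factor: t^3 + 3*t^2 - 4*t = (t)*(t^2 + 3*t - 4) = t*(t - 1)*(t + 4)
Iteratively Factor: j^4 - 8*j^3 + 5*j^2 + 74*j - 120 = (j + 3)*(j^3 - 11*j^2 + 38*j - 40) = (j - 4)*(j + 3)*(j^2 - 7*j + 10) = (j - 4)*(j - 2)*(j + 3)*(j - 5)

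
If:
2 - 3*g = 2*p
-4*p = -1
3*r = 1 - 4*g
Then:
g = 1/2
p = 1/4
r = -1/3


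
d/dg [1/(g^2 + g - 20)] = (-2*g - 1)/(g^2 + g - 20)^2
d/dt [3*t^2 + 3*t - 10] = 6*t + 3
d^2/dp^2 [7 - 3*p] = 0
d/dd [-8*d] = -8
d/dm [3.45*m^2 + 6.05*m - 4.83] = 6.9*m + 6.05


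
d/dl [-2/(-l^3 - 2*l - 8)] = 2*(-3*l^2 - 2)/(l^3 + 2*l + 8)^2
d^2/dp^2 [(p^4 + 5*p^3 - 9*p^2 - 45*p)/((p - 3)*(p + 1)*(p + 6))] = 4*(p^3 - 9*p^2 - 81*p - 171)/(p^6 + 21*p^5 + 165*p^4 + 595*p^3 + 990*p^2 + 756*p + 216)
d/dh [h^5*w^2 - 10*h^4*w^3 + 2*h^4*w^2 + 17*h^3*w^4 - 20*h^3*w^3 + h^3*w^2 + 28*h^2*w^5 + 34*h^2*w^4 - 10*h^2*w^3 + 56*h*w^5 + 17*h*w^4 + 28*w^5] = w^2*(5*h^4 - 40*h^3*w + 8*h^3 + 51*h^2*w^2 - 60*h^2*w + 3*h^2 + 56*h*w^3 + 68*h*w^2 - 20*h*w + 56*w^3 + 17*w^2)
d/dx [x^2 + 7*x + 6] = 2*x + 7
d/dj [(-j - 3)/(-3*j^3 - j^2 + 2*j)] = (j*(3*j^2 + j - 2) - (j + 3)*(9*j^2 + 2*j - 2))/(j^2*(3*j^2 + j - 2)^2)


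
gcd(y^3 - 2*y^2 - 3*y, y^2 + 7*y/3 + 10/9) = 1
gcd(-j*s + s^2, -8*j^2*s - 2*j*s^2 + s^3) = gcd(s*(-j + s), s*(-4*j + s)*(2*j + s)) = s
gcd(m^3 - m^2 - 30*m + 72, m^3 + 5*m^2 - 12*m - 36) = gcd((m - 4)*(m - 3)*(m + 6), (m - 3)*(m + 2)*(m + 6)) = m^2 + 3*m - 18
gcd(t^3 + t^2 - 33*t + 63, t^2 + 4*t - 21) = t^2 + 4*t - 21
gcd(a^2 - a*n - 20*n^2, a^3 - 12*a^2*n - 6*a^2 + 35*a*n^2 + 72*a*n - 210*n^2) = a - 5*n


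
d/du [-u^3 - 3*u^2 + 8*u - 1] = -3*u^2 - 6*u + 8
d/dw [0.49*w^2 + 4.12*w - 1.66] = 0.98*w + 4.12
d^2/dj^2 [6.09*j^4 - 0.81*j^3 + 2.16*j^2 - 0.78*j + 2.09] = 73.08*j^2 - 4.86*j + 4.32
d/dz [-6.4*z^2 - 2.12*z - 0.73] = -12.8*z - 2.12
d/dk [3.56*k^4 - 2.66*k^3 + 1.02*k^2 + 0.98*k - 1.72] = 14.24*k^3 - 7.98*k^2 + 2.04*k + 0.98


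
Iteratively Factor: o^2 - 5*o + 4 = (o - 1)*(o - 4)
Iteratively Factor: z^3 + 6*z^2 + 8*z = (z + 2)*(z^2 + 4*z) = (z + 2)*(z + 4)*(z)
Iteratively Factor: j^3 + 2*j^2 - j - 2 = (j - 1)*(j^2 + 3*j + 2) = (j - 1)*(j + 1)*(j + 2)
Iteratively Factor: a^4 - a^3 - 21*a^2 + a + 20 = (a - 5)*(a^3 + 4*a^2 - a - 4) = (a - 5)*(a - 1)*(a^2 + 5*a + 4) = (a - 5)*(a - 1)*(a + 1)*(a + 4)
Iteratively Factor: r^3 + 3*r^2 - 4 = (r - 1)*(r^2 + 4*r + 4) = (r - 1)*(r + 2)*(r + 2)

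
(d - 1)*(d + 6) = d^2 + 5*d - 6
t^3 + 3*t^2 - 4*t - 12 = (t - 2)*(t + 2)*(t + 3)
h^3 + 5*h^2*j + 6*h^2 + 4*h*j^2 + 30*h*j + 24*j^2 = (h + 6)*(h + j)*(h + 4*j)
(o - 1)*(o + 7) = o^2 + 6*o - 7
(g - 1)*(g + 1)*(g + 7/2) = g^3 + 7*g^2/2 - g - 7/2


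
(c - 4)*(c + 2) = c^2 - 2*c - 8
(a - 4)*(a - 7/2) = a^2 - 15*a/2 + 14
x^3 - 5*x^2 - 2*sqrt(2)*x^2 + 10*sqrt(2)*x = x*(x - 5)*(x - 2*sqrt(2))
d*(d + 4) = d^2 + 4*d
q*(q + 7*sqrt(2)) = q^2 + 7*sqrt(2)*q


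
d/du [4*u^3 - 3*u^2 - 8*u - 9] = 12*u^2 - 6*u - 8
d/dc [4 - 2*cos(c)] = 2*sin(c)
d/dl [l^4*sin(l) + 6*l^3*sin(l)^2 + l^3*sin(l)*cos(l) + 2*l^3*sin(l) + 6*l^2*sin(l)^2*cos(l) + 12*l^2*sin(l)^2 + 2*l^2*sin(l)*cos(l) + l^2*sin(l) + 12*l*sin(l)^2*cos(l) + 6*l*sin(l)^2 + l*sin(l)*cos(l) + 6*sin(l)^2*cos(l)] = l^4*cos(l) + 4*l^3*sin(l) + 6*l^3*sin(2*l) + 2*l^3*cos(l) + l^3*cos(2*l) + 9*l^2*sin(l)/2 + 27*l^2*sin(2*l)/2 + 9*l^2*sin(3*l)/2 + l^2*cos(l) - 7*l^2*cos(2*l) + 9*l^2 - l*sin(l) + 8*l*sin(2*l) + 9*l*sin(3*l) + 3*l*cos(l) - 11*l*cos(2*l) - 3*l*cos(3*l) + 12*l - 3*sin(l)/2 + sin(2*l)/2 + 9*sin(3*l)/2 + 3*cos(l) - 3*cos(2*l) - 3*cos(3*l) + 3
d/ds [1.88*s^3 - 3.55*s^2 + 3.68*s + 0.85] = 5.64*s^2 - 7.1*s + 3.68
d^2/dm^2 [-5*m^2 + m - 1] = -10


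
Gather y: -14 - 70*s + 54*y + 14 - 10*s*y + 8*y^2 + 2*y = -70*s + 8*y^2 + y*(56 - 10*s)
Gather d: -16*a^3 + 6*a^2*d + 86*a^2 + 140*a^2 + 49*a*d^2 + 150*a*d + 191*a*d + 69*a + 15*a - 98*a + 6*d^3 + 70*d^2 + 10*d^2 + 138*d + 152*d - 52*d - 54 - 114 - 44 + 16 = -16*a^3 + 226*a^2 - 14*a + 6*d^3 + d^2*(49*a + 80) + d*(6*a^2 + 341*a + 238) - 196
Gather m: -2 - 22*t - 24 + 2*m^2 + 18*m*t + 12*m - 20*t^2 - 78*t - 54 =2*m^2 + m*(18*t + 12) - 20*t^2 - 100*t - 80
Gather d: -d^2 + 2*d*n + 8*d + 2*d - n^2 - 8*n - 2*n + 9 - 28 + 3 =-d^2 + d*(2*n + 10) - n^2 - 10*n - 16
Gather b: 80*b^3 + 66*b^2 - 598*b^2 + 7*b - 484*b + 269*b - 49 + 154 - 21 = 80*b^3 - 532*b^2 - 208*b + 84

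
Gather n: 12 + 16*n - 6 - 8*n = 8*n + 6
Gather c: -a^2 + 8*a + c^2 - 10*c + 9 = -a^2 + 8*a + c^2 - 10*c + 9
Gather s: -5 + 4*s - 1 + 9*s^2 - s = 9*s^2 + 3*s - 6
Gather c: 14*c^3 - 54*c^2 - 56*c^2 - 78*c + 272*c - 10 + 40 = 14*c^3 - 110*c^2 + 194*c + 30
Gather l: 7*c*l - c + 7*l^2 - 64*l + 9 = -c + 7*l^2 + l*(7*c - 64) + 9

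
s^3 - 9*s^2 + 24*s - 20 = (s - 5)*(s - 2)^2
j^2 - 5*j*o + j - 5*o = (j + 1)*(j - 5*o)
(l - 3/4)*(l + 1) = l^2 + l/4 - 3/4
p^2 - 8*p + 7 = (p - 7)*(p - 1)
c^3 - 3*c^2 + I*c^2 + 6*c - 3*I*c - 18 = (c - 3)*(c - 2*I)*(c + 3*I)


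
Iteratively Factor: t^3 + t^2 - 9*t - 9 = (t - 3)*(t^2 + 4*t + 3) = (t - 3)*(t + 1)*(t + 3)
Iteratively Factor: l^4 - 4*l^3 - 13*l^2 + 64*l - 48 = (l - 4)*(l^3 - 13*l + 12) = (l - 4)*(l + 4)*(l^2 - 4*l + 3) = (l - 4)*(l - 1)*(l + 4)*(l - 3)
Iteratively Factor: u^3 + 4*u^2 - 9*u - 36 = (u + 3)*(u^2 + u - 12) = (u + 3)*(u + 4)*(u - 3)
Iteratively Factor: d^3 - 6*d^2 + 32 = (d - 4)*(d^2 - 2*d - 8) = (d - 4)^2*(d + 2)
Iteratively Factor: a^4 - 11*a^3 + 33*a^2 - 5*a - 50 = (a - 5)*(a^3 - 6*a^2 + 3*a + 10) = (a - 5)*(a - 2)*(a^2 - 4*a - 5) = (a - 5)*(a - 2)*(a + 1)*(a - 5)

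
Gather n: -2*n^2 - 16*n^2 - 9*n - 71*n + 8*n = -18*n^2 - 72*n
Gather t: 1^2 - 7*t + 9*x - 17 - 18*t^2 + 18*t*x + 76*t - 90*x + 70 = -18*t^2 + t*(18*x + 69) - 81*x + 54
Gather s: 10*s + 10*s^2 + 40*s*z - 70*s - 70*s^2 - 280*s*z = -60*s^2 + s*(-240*z - 60)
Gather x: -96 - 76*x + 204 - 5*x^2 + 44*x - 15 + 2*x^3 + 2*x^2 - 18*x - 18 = 2*x^3 - 3*x^2 - 50*x + 75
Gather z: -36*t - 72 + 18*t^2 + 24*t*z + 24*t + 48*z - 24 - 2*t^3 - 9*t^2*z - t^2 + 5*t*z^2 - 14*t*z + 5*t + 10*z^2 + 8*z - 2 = -2*t^3 + 17*t^2 - 7*t + z^2*(5*t + 10) + z*(-9*t^2 + 10*t + 56) - 98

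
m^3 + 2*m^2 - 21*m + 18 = (m - 3)*(m - 1)*(m + 6)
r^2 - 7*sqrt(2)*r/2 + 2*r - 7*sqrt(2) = (r + 2)*(r - 7*sqrt(2)/2)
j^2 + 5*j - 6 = (j - 1)*(j + 6)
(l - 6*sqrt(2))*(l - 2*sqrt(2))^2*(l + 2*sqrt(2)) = l^4 - 8*sqrt(2)*l^3 + 16*l^2 + 64*sqrt(2)*l - 192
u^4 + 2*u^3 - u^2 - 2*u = u*(u - 1)*(u + 1)*(u + 2)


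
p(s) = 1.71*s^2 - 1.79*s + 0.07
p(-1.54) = 6.88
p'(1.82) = 4.43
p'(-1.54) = -7.06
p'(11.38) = 37.13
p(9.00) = 122.47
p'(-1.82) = -8.01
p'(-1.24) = -6.03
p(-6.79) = 91.06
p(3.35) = 13.26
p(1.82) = 2.48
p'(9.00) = 28.99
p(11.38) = 201.15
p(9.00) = 122.47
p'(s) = 3.42*s - 1.79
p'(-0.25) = -2.64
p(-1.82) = 8.99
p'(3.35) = 9.67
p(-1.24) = 4.92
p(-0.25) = 0.62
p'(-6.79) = -25.01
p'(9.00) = 28.99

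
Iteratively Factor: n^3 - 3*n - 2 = (n + 1)*(n^2 - n - 2) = (n - 2)*(n + 1)*(n + 1)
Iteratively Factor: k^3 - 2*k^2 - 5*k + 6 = (k - 3)*(k^2 + k - 2) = (k - 3)*(k - 1)*(k + 2)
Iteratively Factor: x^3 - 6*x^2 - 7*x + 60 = (x - 4)*(x^2 - 2*x - 15) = (x - 5)*(x - 4)*(x + 3)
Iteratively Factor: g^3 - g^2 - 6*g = (g + 2)*(g^2 - 3*g) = (g - 3)*(g + 2)*(g)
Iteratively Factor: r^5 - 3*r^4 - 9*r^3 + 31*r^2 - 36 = (r - 3)*(r^4 - 9*r^2 + 4*r + 12) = (r - 3)*(r + 3)*(r^3 - 3*r^2 + 4) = (r - 3)*(r - 2)*(r + 3)*(r^2 - r - 2) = (r - 3)*(r - 2)*(r + 1)*(r + 3)*(r - 2)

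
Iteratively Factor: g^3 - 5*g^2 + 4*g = (g)*(g^2 - 5*g + 4) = g*(g - 1)*(g - 4)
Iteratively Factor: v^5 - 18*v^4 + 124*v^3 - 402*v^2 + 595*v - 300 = (v - 1)*(v^4 - 17*v^3 + 107*v^2 - 295*v + 300) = (v - 3)*(v - 1)*(v^3 - 14*v^2 + 65*v - 100) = (v - 4)*(v - 3)*(v - 1)*(v^2 - 10*v + 25) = (v - 5)*(v - 4)*(v - 3)*(v - 1)*(v - 5)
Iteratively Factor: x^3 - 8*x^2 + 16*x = (x - 4)*(x^2 - 4*x) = x*(x - 4)*(x - 4)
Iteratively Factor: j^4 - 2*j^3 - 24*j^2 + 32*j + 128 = (j - 4)*(j^3 + 2*j^2 - 16*j - 32) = (j - 4)*(j + 4)*(j^2 - 2*j - 8) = (j - 4)^2*(j + 4)*(j + 2)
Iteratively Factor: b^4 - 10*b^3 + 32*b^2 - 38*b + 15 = (b - 5)*(b^3 - 5*b^2 + 7*b - 3) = (b - 5)*(b - 1)*(b^2 - 4*b + 3) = (b - 5)*(b - 1)^2*(b - 3)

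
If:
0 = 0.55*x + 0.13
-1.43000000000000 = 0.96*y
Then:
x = -0.24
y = -1.49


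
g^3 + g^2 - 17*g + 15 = (g - 3)*(g - 1)*(g + 5)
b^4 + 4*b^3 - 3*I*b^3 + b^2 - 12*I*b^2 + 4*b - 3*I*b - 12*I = (b + 4)*(b - 3*I)*(b - I)*(b + I)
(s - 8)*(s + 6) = s^2 - 2*s - 48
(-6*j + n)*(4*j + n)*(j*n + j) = -24*j^3*n - 24*j^3 - 2*j^2*n^2 - 2*j^2*n + j*n^3 + j*n^2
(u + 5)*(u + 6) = u^2 + 11*u + 30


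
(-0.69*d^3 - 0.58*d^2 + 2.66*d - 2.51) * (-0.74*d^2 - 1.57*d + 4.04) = 0.5106*d^5 + 1.5125*d^4 - 3.8454*d^3 - 4.662*d^2 + 14.6871*d - 10.1404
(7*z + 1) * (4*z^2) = 28*z^3 + 4*z^2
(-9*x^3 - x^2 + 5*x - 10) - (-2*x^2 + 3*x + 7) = -9*x^3 + x^2 + 2*x - 17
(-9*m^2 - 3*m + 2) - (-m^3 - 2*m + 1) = m^3 - 9*m^2 - m + 1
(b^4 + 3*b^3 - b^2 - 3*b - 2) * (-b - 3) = -b^5 - 6*b^4 - 8*b^3 + 6*b^2 + 11*b + 6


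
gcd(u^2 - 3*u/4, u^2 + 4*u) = u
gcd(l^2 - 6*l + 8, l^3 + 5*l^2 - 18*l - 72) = l - 4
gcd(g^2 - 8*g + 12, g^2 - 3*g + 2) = g - 2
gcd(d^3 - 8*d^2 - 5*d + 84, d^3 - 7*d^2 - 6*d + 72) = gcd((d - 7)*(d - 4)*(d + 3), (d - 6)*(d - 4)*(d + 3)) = d^2 - d - 12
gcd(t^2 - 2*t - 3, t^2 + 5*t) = 1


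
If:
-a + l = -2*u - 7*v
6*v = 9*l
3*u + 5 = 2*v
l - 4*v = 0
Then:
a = -10/3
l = 0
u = -5/3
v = 0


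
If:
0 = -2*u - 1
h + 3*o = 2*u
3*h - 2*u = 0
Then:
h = -1/3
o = -2/9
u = -1/2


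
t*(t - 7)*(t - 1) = t^3 - 8*t^2 + 7*t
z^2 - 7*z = z*(z - 7)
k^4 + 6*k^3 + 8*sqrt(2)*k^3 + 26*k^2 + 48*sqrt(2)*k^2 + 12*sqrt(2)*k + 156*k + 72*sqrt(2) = (k + 6)*(k + sqrt(2))^2*(k + 6*sqrt(2))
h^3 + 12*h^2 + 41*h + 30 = (h + 1)*(h + 5)*(h + 6)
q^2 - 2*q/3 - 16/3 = (q - 8/3)*(q + 2)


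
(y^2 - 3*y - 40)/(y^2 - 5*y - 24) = (y + 5)/(y + 3)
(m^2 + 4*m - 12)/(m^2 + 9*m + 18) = (m - 2)/(m + 3)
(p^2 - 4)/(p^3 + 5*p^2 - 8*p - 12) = (p + 2)/(p^2 + 7*p + 6)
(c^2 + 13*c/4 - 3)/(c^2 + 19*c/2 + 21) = (4*c^2 + 13*c - 12)/(2*(2*c^2 + 19*c + 42))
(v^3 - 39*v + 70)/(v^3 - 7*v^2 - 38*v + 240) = (v^2 + 5*v - 14)/(v^2 - 2*v - 48)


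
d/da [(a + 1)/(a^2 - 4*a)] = (-a^2 - 2*a + 4)/(a^2*(a^2 - 8*a + 16))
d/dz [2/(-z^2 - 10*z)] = 4*(z + 5)/(z^2*(z + 10)^2)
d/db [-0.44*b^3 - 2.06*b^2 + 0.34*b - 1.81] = -1.32*b^2 - 4.12*b + 0.34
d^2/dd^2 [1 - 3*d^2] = -6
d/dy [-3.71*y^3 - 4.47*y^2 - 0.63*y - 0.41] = -11.13*y^2 - 8.94*y - 0.63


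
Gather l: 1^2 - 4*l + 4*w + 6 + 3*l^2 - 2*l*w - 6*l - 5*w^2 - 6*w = 3*l^2 + l*(-2*w - 10) - 5*w^2 - 2*w + 7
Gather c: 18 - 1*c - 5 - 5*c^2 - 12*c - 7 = -5*c^2 - 13*c + 6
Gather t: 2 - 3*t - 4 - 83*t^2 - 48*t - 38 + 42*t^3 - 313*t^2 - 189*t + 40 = 42*t^3 - 396*t^2 - 240*t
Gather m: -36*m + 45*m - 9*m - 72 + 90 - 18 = 0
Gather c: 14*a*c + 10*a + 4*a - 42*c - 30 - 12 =14*a + c*(14*a - 42) - 42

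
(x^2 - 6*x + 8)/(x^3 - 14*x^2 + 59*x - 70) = (x - 4)/(x^2 - 12*x + 35)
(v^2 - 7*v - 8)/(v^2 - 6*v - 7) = (v - 8)/(v - 7)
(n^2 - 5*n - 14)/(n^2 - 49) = (n + 2)/(n + 7)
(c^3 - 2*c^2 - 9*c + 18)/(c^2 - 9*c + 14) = (c^2 - 9)/(c - 7)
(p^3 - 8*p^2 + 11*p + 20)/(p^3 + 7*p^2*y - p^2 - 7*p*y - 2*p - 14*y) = (p^2 - 9*p + 20)/(p^2 + 7*p*y - 2*p - 14*y)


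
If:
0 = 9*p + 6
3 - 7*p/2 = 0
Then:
No Solution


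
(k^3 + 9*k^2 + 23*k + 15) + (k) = k^3 + 9*k^2 + 24*k + 15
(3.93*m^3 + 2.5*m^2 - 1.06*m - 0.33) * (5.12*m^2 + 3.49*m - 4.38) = 20.1216*m^5 + 26.5157*m^4 - 13.9156*m^3 - 16.339*m^2 + 3.4911*m + 1.4454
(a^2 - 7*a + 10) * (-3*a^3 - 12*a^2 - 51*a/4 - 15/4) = -3*a^5 + 9*a^4 + 165*a^3/4 - 69*a^2/2 - 405*a/4 - 75/2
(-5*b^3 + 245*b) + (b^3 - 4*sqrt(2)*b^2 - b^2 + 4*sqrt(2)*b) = -4*b^3 - 4*sqrt(2)*b^2 - b^2 + 4*sqrt(2)*b + 245*b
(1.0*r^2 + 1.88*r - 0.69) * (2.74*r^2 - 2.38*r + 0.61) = 2.74*r^4 + 2.7712*r^3 - 5.755*r^2 + 2.789*r - 0.4209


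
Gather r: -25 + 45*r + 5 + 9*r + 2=54*r - 18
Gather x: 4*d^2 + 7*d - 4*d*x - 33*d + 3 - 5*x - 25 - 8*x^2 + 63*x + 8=4*d^2 - 26*d - 8*x^2 + x*(58 - 4*d) - 14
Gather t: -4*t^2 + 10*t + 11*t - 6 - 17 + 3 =-4*t^2 + 21*t - 20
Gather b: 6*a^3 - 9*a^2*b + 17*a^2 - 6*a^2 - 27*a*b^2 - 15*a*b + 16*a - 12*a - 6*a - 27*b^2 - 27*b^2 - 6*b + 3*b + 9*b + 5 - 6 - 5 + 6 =6*a^3 + 11*a^2 - 2*a + b^2*(-27*a - 54) + b*(-9*a^2 - 15*a + 6)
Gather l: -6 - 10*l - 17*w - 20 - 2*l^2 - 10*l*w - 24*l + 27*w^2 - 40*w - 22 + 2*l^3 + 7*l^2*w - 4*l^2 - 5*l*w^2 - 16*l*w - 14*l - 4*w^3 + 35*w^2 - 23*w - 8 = 2*l^3 + l^2*(7*w - 6) + l*(-5*w^2 - 26*w - 48) - 4*w^3 + 62*w^2 - 80*w - 56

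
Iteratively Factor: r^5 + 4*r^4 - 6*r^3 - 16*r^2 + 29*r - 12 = (r - 1)*(r^4 + 5*r^3 - r^2 - 17*r + 12) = (r - 1)*(r + 3)*(r^3 + 2*r^2 - 7*r + 4) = (r - 1)^2*(r + 3)*(r^2 + 3*r - 4) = (r - 1)^2*(r + 3)*(r + 4)*(r - 1)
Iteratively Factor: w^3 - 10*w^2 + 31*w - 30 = (w - 3)*(w^2 - 7*w + 10) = (w - 5)*(w - 3)*(w - 2)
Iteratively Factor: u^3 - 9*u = (u - 3)*(u^2 + 3*u) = u*(u - 3)*(u + 3)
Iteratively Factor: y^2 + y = (y + 1)*(y)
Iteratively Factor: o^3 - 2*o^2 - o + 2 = (o - 1)*(o^2 - o - 2) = (o - 2)*(o - 1)*(o + 1)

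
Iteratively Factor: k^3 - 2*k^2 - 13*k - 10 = (k + 1)*(k^2 - 3*k - 10) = (k + 1)*(k + 2)*(k - 5)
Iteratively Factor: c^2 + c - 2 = (c + 2)*(c - 1)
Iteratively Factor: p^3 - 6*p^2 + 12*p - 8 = (p - 2)*(p^2 - 4*p + 4) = (p - 2)^2*(p - 2)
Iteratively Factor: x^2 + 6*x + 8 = (x + 4)*(x + 2)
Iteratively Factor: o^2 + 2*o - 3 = (o + 3)*(o - 1)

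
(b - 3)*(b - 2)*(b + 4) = b^3 - b^2 - 14*b + 24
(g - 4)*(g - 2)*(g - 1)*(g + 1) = g^4 - 6*g^3 + 7*g^2 + 6*g - 8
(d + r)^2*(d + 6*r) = d^3 + 8*d^2*r + 13*d*r^2 + 6*r^3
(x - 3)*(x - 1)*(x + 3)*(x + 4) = x^4 + 3*x^3 - 13*x^2 - 27*x + 36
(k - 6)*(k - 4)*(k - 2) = k^3 - 12*k^2 + 44*k - 48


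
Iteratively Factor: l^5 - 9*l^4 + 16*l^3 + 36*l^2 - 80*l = (l)*(l^4 - 9*l^3 + 16*l^2 + 36*l - 80) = l*(l + 2)*(l^3 - 11*l^2 + 38*l - 40) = l*(l - 2)*(l + 2)*(l^2 - 9*l + 20) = l*(l - 4)*(l - 2)*(l + 2)*(l - 5)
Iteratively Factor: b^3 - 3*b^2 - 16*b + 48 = (b + 4)*(b^2 - 7*b + 12) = (b - 3)*(b + 4)*(b - 4)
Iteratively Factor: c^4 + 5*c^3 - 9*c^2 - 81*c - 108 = (c + 3)*(c^3 + 2*c^2 - 15*c - 36) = (c - 4)*(c + 3)*(c^2 + 6*c + 9) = (c - 4)*(c + 3)^2*(c + 3)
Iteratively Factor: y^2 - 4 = (y + 2)*(y - 2)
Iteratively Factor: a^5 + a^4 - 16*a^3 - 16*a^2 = (a + 4)*(a^4 - 3*a^3 - 4*a^2) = (a + 1)*(a + 4)*(a^3 - 4*a^2) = a*(a + 1)*(a + 4)*(a^2 - 4*a) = a*(a - 4)*(a + 1)*(a + 4)*(a)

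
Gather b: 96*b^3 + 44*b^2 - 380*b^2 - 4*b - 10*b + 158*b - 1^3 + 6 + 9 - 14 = 96*b^3 - 336*b^2 + 144*b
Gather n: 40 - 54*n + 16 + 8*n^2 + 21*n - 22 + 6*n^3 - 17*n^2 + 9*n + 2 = 6*n^3 - 9*n^2 - 24*n + 36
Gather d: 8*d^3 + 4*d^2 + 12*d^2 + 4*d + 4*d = 8*d^3 + 16*d^2 + 8*d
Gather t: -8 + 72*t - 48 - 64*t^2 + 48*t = -64*t^2 + 120*t - 56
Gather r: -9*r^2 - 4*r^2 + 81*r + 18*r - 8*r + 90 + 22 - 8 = -13*r^2 + 91*r + 104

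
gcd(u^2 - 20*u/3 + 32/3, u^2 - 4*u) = u - 4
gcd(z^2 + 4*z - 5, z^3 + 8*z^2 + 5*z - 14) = z - 1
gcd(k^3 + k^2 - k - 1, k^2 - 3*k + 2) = k - 1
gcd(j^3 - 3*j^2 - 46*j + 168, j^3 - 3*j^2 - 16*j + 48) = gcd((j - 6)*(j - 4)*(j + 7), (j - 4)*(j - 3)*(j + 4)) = j - 4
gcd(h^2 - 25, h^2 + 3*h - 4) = 1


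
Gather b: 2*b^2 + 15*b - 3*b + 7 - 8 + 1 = 2*b^2 + 12*b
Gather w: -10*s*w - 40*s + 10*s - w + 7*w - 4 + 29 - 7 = -30*s + w*(6 - 10*s) + 18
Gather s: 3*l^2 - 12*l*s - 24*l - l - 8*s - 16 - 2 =3*l^2 - 25*l + s*(-12*l - 8) - 18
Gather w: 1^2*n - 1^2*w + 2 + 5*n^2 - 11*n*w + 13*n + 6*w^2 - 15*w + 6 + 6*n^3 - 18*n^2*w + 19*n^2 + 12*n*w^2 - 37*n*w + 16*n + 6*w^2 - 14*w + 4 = 6*n^3 + 24*n^2 + 30*n + w^2*(12*n + 12) + w*(-18*n^2 - 48*n - 30) + 12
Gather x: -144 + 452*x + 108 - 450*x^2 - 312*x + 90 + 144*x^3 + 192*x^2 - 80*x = 144*x^3 - 258*x^2 + 60*x + 54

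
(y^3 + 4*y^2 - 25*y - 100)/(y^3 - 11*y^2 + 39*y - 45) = (y^2 + 9*y + 20)/(y^2 - 6*y + 9)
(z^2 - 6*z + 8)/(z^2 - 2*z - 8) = (z - 2)/(z + 2)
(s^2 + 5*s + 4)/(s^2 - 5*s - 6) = (s + 4)/(s - 6)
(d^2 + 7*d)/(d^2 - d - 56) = d/(d - 8)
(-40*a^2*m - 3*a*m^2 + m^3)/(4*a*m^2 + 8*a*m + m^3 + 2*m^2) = (-40*a^2 - 3*a*m + m^2)/(4*a*m + 8*a + m^2 + 2*m)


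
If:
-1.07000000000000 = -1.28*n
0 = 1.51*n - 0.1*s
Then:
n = 0.84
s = 12.62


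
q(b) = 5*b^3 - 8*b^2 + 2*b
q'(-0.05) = 2.84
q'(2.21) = 39.90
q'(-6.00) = 638.00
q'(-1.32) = 49.26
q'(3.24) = 107.62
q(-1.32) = -28.08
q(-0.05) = -0.12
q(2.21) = 19.32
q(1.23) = -0.34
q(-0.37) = -2.09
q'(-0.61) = 17.34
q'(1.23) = 5.01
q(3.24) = 92.56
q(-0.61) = -5.33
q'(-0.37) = 9.97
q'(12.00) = 1970.00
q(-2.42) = -122.55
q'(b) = 15*b^2 - 16*b + 2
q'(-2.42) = 128.57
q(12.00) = 7512.00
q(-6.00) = -1380.00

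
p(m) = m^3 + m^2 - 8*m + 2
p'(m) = 3*m^2 + 2*m - 8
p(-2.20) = 13.79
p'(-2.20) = 2.12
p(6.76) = 302.53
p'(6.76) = 142.61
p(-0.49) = 6.04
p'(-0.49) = -8.26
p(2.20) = -0.11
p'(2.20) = 10.92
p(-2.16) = 13.87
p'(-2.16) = 1.68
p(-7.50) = -303.62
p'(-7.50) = 145.75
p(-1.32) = 12.00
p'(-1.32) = -5.41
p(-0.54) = 6.45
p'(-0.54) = -8.21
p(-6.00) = -130.00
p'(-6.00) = 88.00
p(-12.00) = -1486.00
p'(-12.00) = 400.00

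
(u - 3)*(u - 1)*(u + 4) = u^3 - 13*u + 12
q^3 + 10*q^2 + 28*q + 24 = (q + 2)^2*(q + 6)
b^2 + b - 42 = (b - 6)*(b + 7)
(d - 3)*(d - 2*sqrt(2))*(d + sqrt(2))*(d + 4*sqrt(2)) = d^4 - 3*d^3 + 3*sqrt(2)*d^3 - 9*sqrt(2)*d^2 - 12*d^2 - 16*sqrt(2)*d + 36*d + 48*sqrt(2)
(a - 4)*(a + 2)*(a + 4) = a^3 + 2*a^2 - 16*a - 32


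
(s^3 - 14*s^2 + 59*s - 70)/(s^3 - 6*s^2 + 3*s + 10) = (s - 7)/(s + 1)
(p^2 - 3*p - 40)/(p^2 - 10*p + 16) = (p + 5)/(p - 2)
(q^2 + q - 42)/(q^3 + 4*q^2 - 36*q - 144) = (q + 7)/(q^2 + 10*q + 24)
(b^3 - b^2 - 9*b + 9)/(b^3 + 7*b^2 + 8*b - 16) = (b^2 - 9)/(b^2 + 8*b + 16)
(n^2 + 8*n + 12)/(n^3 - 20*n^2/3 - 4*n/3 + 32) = 3*(n + 6)/(3*n^2 - 26*n + 48)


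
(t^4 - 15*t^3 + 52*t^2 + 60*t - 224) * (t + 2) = t^5 - 13*t^4 + 22*t^3 + 164*t^2 - 104*t - 448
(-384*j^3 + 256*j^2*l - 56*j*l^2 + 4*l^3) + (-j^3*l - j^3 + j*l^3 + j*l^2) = -j^3*l - 385*j^3 + 256*j^2*l + j*l^3 - 55*j*l^2 + 4*l^3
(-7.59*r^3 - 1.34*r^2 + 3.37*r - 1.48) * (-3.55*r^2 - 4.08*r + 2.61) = 26.9445*r^5 + 35.7242*r^4 - 26.3062*r^3 - 11.993*r^2 + 14.8341*r - 3.8628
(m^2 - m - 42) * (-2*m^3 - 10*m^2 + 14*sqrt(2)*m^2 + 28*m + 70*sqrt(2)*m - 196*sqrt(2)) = -2*m^5 - 8*m^4 + 14*sqrt(2)*m^4 + 56*sqrt(2)*m^3 + 122*m^3 - 854*sqrt(2)*m^2 + 392*m^2 - 2744*sqrt(2)*m - 1176*m + 8232*sqrt(2)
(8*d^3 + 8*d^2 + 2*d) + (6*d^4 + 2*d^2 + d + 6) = 6*d^4 + 8*d^3 + 10*d^2 + 3*d + 6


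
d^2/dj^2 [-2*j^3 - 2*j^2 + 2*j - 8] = -12*j - 4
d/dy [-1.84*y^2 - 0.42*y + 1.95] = -3.68*y - 0.42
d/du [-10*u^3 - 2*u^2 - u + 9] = -30*u^2 - 4*u - 1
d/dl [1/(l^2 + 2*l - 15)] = 2*(-l - 1)/(l^2 + 2*l - 15)^2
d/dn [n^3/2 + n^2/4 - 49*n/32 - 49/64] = 3*n^2/2 + n/2 - 49/32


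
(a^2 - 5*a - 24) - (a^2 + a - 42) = 18 - 6*a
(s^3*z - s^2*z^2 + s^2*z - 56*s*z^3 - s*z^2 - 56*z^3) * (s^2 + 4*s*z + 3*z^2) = s^5*z + 3*s^4*z^2 + s^4*z - 57*s^3*z^3 + 3*s^3*z^2 - 227*s^2*z^4 - 57*s^2*z^3 - 168*s*z^5 - 227*s*z^4 - 168*z^5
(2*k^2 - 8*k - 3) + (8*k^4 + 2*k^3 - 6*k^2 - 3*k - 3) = 8*k^4 + 2*k^3 - 4*k^2 - 11*k - 6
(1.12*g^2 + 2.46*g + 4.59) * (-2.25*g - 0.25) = -2.52*g^3 - 5.815*g^2 - 10.9425*g - 1.1475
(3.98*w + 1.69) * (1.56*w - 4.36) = 6.2088*w^2 - 14.7164*w - 7.3684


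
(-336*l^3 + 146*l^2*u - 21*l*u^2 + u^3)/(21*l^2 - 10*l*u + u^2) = (48*l^2 - 14*l*u + u^2)/(-3*l + u)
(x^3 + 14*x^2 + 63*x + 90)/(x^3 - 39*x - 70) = (x^2 + 9*x + 18)/(x^2 - 5*x - 14)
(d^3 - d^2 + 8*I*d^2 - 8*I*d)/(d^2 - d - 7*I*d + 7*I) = d*(d + 8*I)/(d - 7*I)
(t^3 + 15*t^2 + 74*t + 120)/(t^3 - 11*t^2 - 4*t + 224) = (t^2 + 11*t + 30)/(t^2 - 15*t + 56)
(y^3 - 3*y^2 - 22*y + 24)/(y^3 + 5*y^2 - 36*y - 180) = (y^2 + 3*y - 4)/(y^2 + 11*y + 30)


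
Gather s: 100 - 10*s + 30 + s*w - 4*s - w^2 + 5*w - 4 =s*(w - 14) - w^2 + 5*w + 126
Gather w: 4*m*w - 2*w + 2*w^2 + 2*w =4*m*w + 2*w^2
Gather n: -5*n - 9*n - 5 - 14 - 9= -14*n - 28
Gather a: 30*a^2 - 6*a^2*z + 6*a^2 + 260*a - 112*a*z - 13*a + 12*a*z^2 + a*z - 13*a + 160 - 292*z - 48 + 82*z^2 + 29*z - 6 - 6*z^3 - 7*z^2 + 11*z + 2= a^2*(36 - 6*z) + a*(12*z^2 - 111*z + 234) - 6*z^3 + 75*z^2 - 252*z + 108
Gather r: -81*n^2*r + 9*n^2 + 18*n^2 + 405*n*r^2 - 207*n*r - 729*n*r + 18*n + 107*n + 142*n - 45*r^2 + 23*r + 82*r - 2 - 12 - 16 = 27*n^2 + 267*n + r^2*(405*n - 45) + r*(-81*n^2 - 936*n + 105) - 30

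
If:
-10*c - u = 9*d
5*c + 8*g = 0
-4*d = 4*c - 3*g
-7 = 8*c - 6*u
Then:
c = 112/181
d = -329/362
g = -70/181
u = 721/362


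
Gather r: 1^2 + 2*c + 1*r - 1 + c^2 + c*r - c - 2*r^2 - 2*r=c^2 + c - 2*r^2 + r*(c - 1)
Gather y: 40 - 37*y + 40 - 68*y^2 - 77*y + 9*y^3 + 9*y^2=9*y^3 - 59*y^2 - 114*y + 80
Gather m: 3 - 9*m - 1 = 2 - 9*m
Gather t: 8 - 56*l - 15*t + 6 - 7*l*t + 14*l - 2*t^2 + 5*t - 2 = -42*l - 2*t^2 + t*(-7*l - 10) + 12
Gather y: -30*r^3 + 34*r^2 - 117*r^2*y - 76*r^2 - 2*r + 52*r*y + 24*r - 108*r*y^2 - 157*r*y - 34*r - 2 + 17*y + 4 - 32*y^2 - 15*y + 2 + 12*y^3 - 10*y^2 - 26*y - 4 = -30*r^3 - 42*r^2 - 12*r + 12*y^3 + y^2*(-108*r - 42) + y*(-117*r^2 - 105*r - 24)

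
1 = 1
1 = 1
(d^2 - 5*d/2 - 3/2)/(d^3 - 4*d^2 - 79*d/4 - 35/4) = 2*(d - 3)/(2*d^2 - 9*d - 35)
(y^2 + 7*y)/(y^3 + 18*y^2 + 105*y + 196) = y/(y^2 + 11*y + 28)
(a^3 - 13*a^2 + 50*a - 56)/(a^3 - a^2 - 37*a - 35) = (a^2 - 6*a + 8)/(a^2 + 6*a + 5)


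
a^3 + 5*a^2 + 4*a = a*(a + 1)*(a + 4)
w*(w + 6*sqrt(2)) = w^2 + 6*sqrt(2)*w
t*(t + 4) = t^2 + 4*t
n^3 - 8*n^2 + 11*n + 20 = (n - 5)*(n - 4)*(n + 1)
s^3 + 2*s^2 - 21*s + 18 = (s - 3)*(s - 1)*(s + 6)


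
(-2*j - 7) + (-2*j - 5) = -4*j - 12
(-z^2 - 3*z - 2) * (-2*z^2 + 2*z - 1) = 2*z^4 + 4*z^3 - z^2 - z + 2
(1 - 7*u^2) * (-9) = 63*u^2 - 9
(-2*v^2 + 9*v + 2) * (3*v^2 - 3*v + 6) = -6*v^4 + 33*v^3 - 33*v^2 + 48*v + 12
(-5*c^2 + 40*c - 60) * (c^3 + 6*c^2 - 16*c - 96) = -5*c^5 + 10*c^4 + 260*c^3 - 520*c^2 - 2880*c + 5760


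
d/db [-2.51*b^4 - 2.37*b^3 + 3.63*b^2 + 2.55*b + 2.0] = -10.04*b^3 - 7.11*b^2 + 7.26*b + 2.55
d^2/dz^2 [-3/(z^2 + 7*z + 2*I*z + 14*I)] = 6*(z^2 + 7*z + 2*I*z - (2*z + 7 + 2*I)^2 + 14*I)/(z^2 + 7*z + 2*I*z + 14*I)^3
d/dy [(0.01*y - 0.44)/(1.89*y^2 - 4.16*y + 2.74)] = (-0.0189*y^2 + 1.6632*y - 1.803)/(3.5721*y^4 - 15.7248*y^3 + 27.6628*y^2 - 22.7968*y + 7.5076)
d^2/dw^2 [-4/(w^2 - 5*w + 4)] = 8*(w^2 - 5*w - (2*w - 5)^2 + 4)/(w^2 - 5*w + 4)^3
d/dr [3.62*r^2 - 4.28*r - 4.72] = 7.24*r - 4.28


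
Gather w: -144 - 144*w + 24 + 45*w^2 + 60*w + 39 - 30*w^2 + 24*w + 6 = 15*w^2 - 60*w - 75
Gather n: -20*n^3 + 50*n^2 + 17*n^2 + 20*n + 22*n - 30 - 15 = -20*n^3 + 67*n^2 + 42*n - 45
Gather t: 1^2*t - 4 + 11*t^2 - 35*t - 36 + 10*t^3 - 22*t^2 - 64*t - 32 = 10*t^3 - 11*t^2 - 98*t - 72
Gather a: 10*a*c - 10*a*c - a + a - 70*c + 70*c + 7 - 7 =0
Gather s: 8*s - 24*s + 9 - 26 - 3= -16*s - 20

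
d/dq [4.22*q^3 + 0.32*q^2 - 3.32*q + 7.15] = 12.66*q^2 + 0.64*q - 3.32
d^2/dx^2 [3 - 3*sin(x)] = 3*sin(x)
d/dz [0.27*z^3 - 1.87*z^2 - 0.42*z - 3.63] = 0.81*z^2 - 3.74*z - 0.42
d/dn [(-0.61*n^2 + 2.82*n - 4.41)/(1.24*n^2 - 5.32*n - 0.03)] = (-0.2516*n^2 + 10.9734*n - 23.5458)/(1.5376*n^4 - 13.1936*n^3 + 28.228*n^2 + 0.3192*n + 0.0009)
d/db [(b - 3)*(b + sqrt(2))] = 2*b - 3 + sqrt(2)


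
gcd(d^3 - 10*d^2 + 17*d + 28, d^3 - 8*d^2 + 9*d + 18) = d + 1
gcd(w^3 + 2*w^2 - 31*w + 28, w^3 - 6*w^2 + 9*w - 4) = w^2 - 5*w + 4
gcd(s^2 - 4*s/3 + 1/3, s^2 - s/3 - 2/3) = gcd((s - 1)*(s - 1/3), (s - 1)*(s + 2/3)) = s - 1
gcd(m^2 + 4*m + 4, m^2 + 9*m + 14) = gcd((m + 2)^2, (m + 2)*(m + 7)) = m + 2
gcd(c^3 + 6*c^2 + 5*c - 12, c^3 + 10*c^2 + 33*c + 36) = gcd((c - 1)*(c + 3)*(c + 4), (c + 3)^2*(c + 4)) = c^2 + 7*c + 12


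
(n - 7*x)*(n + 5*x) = n^2 - 2*n*x - 35*x^2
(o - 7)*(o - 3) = o^2 - 10*o + 21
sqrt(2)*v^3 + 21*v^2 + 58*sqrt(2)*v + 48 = (v + 4*sqrt(2))*(v + 6*sqrt(2))*(sqrt(2)*v + 1)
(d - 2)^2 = d^2 - 4*d + 4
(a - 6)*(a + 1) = a^2 - 5*a - 6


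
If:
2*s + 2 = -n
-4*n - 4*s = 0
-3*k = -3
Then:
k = 1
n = 2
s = -2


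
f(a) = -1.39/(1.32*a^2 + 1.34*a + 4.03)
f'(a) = -1.39*(-2.64*a - 1.34)/(1.32*a^2 + 1.34*a + 4.03)^2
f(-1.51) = -0.28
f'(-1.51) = -0.15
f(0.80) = -0.23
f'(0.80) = 0.14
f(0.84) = -0.23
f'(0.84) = 0.13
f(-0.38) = -0.37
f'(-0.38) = 0.03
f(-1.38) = -0.30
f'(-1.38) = -0.15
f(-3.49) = -0.09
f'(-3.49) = -0.05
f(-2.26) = -0.18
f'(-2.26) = -0.11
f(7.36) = -0.02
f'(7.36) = 0.00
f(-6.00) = -0.03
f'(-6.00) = -0.01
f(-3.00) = -0.12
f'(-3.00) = -0.06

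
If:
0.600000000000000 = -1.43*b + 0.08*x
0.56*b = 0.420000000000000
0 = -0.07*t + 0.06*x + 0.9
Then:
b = 0.75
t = 30.78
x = 20.91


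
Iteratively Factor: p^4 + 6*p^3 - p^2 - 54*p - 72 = (p - 3)*(p^3 + 9*p^2 + 26*p + 24) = (p - 3)*(p + 2)*(p^2 + 7*p + 12) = (p - 3)*(p + 2)*(p + 3)*(p + 4)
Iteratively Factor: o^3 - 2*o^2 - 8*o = (o)*(o^2 - 2*o - 8) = o*(o + 2)*(o - 4)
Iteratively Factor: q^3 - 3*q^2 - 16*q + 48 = (q + 4)*(q^2 - 7*q + 12) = (q - 3)*(q + 4)*(q - 4)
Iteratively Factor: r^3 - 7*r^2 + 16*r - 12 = (r - 3)*(r^2 - 4*r + 4) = (r - 3)*(r - 2)*(r - 2)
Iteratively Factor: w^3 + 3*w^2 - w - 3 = (w + 1)*(w^2 + 2*w - 3) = (w + 1)*(w + 3)*(w - 1)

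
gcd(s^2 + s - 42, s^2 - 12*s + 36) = s - 6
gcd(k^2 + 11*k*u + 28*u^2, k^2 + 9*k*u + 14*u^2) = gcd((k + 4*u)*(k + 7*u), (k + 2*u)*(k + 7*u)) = k + 7*u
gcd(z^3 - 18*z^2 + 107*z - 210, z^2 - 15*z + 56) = z - 7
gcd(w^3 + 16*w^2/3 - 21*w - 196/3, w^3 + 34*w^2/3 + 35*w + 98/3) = w^2 + 28*w/3 + 49/3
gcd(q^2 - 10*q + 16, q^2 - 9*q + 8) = q - 8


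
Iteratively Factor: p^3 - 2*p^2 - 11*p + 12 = (p - 4)*(p^2 + 2*p - 3) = (p - 4)*(p - 1)*(p + 3)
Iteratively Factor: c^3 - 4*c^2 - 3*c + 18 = (c + 2)*(c^2 - 6*c + 9) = (c - 3)*(c + 2)*(c - 3)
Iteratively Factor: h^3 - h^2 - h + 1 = (h + 1)*(h^2 - 2*h + 1) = (h - 1)*(h + 1)*(h - 1)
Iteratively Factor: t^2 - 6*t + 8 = (t - 4)*(t - 2)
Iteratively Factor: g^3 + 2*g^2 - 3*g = (g - 1)*(g^2 + 3*g) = (g - 1)*(g + 3)*(g)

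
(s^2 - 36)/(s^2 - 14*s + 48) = (s + 6)/(s - 8)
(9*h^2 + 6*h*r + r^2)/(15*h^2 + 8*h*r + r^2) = (3*h + r)/(5*h + r)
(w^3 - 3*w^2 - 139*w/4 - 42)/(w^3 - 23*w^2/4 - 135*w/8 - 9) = 2*(2*w + 7)/(4*w + 3)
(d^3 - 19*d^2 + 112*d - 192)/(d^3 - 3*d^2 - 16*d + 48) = (d^2 - 16*d + 64)/(d^2 - 16)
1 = 1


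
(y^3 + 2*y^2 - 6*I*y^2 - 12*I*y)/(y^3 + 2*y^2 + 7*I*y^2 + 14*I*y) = (y - 6*I)/(y + 7*I)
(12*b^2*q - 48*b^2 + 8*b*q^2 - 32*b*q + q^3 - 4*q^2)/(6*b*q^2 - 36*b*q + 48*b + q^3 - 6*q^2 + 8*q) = (2*b + q)/(q - 2)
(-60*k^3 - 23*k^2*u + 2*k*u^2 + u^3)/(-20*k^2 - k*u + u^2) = 3*k + u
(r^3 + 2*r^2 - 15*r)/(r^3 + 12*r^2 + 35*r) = (r - 3)/(r + 7)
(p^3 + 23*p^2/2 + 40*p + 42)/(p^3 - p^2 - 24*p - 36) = (p^2 + 19*p/2 + 21)/(p^2 - 3*p - 18)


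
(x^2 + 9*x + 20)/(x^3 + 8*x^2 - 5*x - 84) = (x + 5)/(x^2 + 4*x - 21)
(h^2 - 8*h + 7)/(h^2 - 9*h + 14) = (h - 1)/(h - 2)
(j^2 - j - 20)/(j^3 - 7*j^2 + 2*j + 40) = (j + 4)/(j^2 - 2*j - 8)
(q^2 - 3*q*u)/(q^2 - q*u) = (q - 3*u)/(q - u)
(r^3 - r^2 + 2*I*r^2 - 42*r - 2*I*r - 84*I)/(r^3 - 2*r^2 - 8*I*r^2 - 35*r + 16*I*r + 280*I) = (r^2 + 2*r*(3 + I) + 12*I)/(r^2 + r*(5 - 8*I) - 40*I)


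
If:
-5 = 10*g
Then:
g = -1/2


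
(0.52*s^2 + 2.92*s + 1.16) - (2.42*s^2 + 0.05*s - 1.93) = -1.9*s^2 + 2.87*s + 3.09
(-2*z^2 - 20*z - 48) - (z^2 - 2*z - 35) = -3*z^2 - 18*z - 13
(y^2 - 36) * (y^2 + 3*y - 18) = y^4 + 3*y^3 - 54*y^2 - 108*y + 648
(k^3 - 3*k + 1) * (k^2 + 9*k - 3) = k^5 + 9*k^4 - 6*k^3 - 26*k^2 + 18*k - 3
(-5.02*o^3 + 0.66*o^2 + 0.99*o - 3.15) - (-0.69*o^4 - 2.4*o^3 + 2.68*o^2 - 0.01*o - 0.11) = 0.69*o^4 - 2.62*o^3 - 2.02*o^2 + 1.0*o - 3.04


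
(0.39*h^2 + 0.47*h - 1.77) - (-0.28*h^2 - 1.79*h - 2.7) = 0.67*h^2 + 2.26*h + 0.93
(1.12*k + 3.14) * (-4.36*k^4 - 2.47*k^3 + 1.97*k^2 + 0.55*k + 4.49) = -4.8832*k^5 - 16.4568*k^4 - 5.5494*k^3 + 6.8018*k^2 + 6.7558*k + 14.0986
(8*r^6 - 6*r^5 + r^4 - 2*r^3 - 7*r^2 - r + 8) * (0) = 0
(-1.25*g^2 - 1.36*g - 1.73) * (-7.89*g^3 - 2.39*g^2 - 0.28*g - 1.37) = 9.8625*g^5 + 13.7179*g^4 + 17.2501*g^3 + 6.228*g^2 + 2.3476*g + 2.3701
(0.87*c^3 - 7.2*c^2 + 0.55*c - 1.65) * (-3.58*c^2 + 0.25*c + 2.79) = -3.1146*c^5 + 25.9935*c^4 - 1.3417*c^3 - 14.0435*c^2 + 1.122*c - 4.6035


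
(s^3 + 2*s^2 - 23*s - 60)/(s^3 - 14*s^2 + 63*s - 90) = (s^2 + 7*s + 12)/(s^2 - 9*s + 18)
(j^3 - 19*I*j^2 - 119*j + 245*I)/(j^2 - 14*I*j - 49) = j - 5*I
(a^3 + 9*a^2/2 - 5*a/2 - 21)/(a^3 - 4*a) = (2*a^2 + 13*a + 21)/(2*a*(a + 2))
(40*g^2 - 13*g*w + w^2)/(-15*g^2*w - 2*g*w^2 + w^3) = (-8*g + w)/(w*(3*g + w))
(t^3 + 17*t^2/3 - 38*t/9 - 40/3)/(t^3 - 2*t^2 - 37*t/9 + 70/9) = (3*t^2 + 22*t + 24)/(3*t^2 - t - 14)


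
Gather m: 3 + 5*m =5*m + 3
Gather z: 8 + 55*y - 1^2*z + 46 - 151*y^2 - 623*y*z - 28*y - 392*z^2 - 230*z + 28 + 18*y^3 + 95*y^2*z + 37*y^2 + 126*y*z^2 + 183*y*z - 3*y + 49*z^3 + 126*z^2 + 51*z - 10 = 18*y^3 - 114*y^2 + 24*y + 49*z^3 + z^2*(126*y - 266) + z*(95*y^2 - 440*y - 180) + 72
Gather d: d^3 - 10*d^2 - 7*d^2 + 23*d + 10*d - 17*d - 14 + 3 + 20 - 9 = d^3 - 17*d^2 + 16*d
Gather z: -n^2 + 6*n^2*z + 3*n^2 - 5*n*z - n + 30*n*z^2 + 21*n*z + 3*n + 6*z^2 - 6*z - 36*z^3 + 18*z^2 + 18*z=2*n^2 + 2*n - 36*z^3 + z^2*(30*n + 24) + z*(6*n^2 + 16*n + 12)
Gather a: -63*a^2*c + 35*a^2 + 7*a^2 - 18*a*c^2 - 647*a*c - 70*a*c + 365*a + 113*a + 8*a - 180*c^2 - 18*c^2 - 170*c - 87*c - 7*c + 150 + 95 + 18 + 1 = a^2*(42 - 63*c) + a*(-18*c^2 - 717*c + 486) - 198*c^2 - 264*c + 264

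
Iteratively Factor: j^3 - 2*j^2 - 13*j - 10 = (j + 1)*(j^2 - 3*j - 10) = (j + 1)*(j + 2)*(j - 5)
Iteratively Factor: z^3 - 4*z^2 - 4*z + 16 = (z - 4)*(z^2 - 4) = (z - 4)*(z - 2)*(z + 2)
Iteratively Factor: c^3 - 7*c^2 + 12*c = (c - 4)*(c^2 - 3*c) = (c - 4)*(c - 3)*(c)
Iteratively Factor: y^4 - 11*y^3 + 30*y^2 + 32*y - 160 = (y - 4)*(y^3 - 7*y^2 + 2*y + 40) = (y - 4)*(y + 2)*(y^2 - 9*y + 20) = (y - 5)*(y - 4)*(y + 2)*(y - 4)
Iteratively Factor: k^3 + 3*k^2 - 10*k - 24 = (k + 4)*(k^2 - k - 6) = (k + 2)*(k + 4)*(k - 3)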